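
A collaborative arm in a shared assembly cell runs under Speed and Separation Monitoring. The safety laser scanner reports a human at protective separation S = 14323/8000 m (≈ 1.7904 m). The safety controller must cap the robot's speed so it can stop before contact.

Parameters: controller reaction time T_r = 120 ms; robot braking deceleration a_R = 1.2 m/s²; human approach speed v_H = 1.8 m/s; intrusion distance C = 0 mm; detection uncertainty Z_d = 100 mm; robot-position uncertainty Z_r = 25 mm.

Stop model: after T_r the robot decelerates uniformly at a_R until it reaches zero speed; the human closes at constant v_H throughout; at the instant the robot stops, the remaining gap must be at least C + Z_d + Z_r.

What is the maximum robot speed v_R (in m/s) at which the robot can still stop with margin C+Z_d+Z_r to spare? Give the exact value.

v_R_max = 3/4 m/s = 0.7500 m/s

at the boundary: (5/12)·v² + (81/50)·v + (-2319/1600) = 0
  disc = (81/50)² − 4·(5/12)·(-2319/1600) = 201601/40000 ; √disc = 449/200
  v_R = (−(81/50) + 449/200) / (2·(5/12)) = 3/4 m/s
check:
T_s = v_R/a_R = (3/4)/(6/5) = 0.6250 s
reaction-phase robot travel = 0.7500·0.1200 = 0.0900 m
robot under decel: 0.7500²/(2·1.2000) = 0.2344 m
human over T_r+T_s: 1.8000·(0.1200+0.6250) = 1.3410 m
residual clearance needed = 0.0000+0.1000+0.0250 = 0.1250 m
sum ≈ 0.0900+0.2344+1.3410+0.1250 ≈ 1.7904 m = S ✓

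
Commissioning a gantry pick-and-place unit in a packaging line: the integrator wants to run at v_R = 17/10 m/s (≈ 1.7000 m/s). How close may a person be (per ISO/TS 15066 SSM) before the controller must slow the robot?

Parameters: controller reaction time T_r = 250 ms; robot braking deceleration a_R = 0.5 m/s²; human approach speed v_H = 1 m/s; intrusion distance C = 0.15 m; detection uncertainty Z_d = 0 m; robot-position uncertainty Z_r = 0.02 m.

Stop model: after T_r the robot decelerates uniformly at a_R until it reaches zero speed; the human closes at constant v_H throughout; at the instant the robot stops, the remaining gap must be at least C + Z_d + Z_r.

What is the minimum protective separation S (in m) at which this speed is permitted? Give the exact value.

T_s = v_R/a_R = (17/10)/(1/2) = 3.4000 s
reaction-phase robot travel = 1.7000·0.2500 = 0.4250 m
robot under decel: 1.7000²/(2·0.5000) = 2.8900 m
person approaches 1.0000·(0.2500+3.4000) = 3.6500 m
residual clearance needed = 0.1500+0.0000+0.0200 = 0.1700 m
S_min ≈ 0.4250+2.8900+3.6500+0.1700  ⇒  S_min = 1427/200 m

S_min = 1427/200 m = 7.1350 m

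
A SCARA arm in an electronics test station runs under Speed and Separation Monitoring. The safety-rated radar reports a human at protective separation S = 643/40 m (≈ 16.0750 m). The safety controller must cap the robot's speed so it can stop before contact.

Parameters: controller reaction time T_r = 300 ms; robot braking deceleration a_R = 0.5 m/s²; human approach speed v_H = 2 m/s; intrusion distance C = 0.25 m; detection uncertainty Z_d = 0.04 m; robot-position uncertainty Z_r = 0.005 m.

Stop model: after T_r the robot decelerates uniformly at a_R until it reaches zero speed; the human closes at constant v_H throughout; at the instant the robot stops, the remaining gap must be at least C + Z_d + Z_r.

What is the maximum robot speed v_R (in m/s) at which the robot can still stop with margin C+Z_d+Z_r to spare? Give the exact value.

v_R_max = 23/10 m/s = 2.3000 m/s

quadratic (1)·v² + (43/10)·v + (-759/50) = 0
  disc = (43/10)² − 4·(1)·(-759/50) = 7921/100 ; √disc = 89/10
  v_R = (−(43/10) + 89/10) / (2·(1)) = 23/10 m/s
check:
T_s = v_R/a_R = (23/10)/(1/2) = 4.6000 s
reaction-phase robot travel = 2.3000·0.3000 = 0.6900 m
robot covers 2.3000·4.6000 − ½·0.5000·4.6000² = 5.2900 m while stopping
person approaches 2.0000·(0.3000+4.6000) = 9.8000 m
residual clearance needed = 0.2500+0.0400+0.0050 = 0.2950 m
sum ≈ 0.6900+5.2900+9.8000+0.2950 ≈ 16.0750 m = S ✓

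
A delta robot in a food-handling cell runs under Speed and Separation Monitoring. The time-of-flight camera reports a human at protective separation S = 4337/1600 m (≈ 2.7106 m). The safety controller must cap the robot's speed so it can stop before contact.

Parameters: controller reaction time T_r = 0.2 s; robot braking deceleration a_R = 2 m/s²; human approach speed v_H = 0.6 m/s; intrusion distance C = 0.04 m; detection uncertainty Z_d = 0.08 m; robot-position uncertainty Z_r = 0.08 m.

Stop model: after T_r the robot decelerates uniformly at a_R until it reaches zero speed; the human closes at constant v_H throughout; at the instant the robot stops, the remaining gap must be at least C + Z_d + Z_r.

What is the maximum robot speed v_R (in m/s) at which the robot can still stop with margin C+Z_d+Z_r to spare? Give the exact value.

collect terms ⇒ (1/4)·v_R² + (1/2)·v_R + (-153/64) = 0
  disc = (1/2)² − 4·(1/4)·(-153/64) = 169/64 ; √disc = 13/8
  v_R = (−(1/2) + 13/8) / (2·(1/4)) = 9/4 m/s
check:
braking lasts T_s = (9/4)/2 = 1.1250 s
robot covers v_R·T_r = 2.2500·0.2000 = 0.4500 m before braking
robot covers 2.2500·1.1250 − ½·2.0000·1.1250² = 1.2656 m while stopping
human over T_r+T_s: 0.6000·(0.2000+1.1250) = 0.7950 m
C+Z_d+Z_r = 0.0400+0.0800+0.0800 = 0.2000 m
sum ≈ 0.4500+1.2656+0.7950+0.2000 ≈ 2.7106 m = S ✓

v_R_max = 9/4 m/s = 2.2500 m/s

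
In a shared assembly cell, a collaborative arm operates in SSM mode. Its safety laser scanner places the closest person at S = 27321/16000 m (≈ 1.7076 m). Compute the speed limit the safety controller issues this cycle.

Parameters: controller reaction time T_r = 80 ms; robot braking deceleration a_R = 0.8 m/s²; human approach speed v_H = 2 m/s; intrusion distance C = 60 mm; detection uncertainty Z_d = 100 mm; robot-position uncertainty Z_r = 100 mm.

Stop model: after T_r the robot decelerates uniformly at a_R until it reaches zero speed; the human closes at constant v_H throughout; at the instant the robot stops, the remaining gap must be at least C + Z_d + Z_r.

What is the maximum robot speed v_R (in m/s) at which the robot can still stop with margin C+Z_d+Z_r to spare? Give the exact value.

v_R_max = 9/20 m/s = 0.4500 m/s

at the boundary: (5/8)·v² + (129/50)·v + (-20601/16000) = 0
  disc = (129/50)² − 4·(5/8)·(-20601/16000) = 1580049/160000 ; √disc = 1257/400
  v_R = (−(129/50) + 1257/400) / (2·(5/8)) = 9/20 m/s
check:
braking lasts T_s = (9/20)/(4/5) = 0.5625 s
robot in T_r: 0.4500·0.0800 = 0.0360 m
robot under decel: 0.4500²/(2·0.8000) = 0.1266 m
human closes 2.0000·0.6425 = 1.2850 m
margins: 0.0600+0.1000+0.1000 = 0.2600 m
sum ≈ 0.0360+0.1266+1.2850+0.2600 ≈ 1.7076 m = S ✓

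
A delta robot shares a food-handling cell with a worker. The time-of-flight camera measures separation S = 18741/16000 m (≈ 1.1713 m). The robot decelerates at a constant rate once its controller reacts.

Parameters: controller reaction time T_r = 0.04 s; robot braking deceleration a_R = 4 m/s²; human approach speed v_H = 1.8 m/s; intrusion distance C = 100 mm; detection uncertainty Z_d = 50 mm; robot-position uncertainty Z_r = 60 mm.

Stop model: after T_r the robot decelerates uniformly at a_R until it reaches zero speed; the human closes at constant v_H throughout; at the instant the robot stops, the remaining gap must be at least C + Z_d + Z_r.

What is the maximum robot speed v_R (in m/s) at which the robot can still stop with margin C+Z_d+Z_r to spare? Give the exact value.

v_R_max = 27/20 m/s = 1.3500 m/s

quadratic (1/8)·v² + (49/100)·v + (-14229/16000) = 0
  disc = (49/100)² − 4·(1/8)·(-14229/16000) = 109561/160000 ; √disc = 331/400
  v_R = (−(49/100) + 331/400) / (2·(1/8)) = 27/20 m/s
check:
stop time T_s = (27/20)/4 = 0.3375 s
reaction-phase robot travel = 1.3500·0.0400 = 0.0540 m
braking distance = 1.3500²/(2·4.0000) = 0.2278 m
human closes 1.8000·0.3775 = 0.6795 m
residual clearance needed = 0.1000+0.0500+0.0600 = 0.2100 m
sum ≈ 0.0540+0.2278+0.6795+0.2100 ≈ 1.1713 m = S ✓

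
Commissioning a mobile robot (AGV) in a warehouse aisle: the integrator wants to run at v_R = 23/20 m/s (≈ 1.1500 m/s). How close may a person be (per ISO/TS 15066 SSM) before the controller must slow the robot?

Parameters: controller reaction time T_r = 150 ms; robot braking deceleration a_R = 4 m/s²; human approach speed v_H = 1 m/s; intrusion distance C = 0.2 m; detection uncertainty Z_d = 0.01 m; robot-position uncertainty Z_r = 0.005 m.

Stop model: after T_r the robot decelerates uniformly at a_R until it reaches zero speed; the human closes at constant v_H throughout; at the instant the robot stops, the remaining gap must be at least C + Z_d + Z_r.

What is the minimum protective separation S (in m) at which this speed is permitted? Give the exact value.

stop time T_s = (23/20)/4 = 0.2875 s
robot covers v_R·T_r = 1.1500·0.1500 = 0.1725 m before braking
robot under decel: 1.1500²/(2·4.0000) = 0.1653 m
human closes 1.0000·0.4375 = 0.4375 m
margins: 0.2000+0.0100+0.0050 = 0.2150 m
S_min ≈ 0.1725+0.1653+0.4375+0.2150  ⇒  S_min = 3169/3200 m

S_min = 3169/3200 m = 0.9903 m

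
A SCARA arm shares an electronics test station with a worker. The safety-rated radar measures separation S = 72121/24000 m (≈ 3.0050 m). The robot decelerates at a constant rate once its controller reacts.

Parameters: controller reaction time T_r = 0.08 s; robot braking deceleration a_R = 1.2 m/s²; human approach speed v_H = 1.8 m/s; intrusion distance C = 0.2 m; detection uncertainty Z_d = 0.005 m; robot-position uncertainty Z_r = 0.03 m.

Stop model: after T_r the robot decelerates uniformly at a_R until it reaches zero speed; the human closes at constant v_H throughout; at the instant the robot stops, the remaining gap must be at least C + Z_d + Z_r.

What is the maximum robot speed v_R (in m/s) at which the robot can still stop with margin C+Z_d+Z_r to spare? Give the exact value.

v_R_max = 5/4 m/s = 1.2500 m/s

quadratic (5/12)·v² + (79/50)·v + (-2521/960) = 0
  disc = (79/50)² − 4·(5/12)·(-2521/960) = 2474329/360000 ; √disc = 1573/600
  v_R = (−(79/50) + 1573/600) / (2·(5/12)) = 5/4 m/s
check:
T_s = v_R/a_R = (5/4)/(6/5) = 1.0417 s
robot in T_r: 1.2500·0.0800 = 0.1000 m
braking distance = 1.2500²/(2·1.2000) = 0.6510 m
human over T_r+T_s: 1.8000·(0.0800+1.0417) = 2.0190 m
residual clearance needed = 0.2000+0.0050+0.0300 = 0.2350 m
sum ≈ 0.1000+0.6510+2.0190+0.2350 ≈ 3.0050 m = S ✓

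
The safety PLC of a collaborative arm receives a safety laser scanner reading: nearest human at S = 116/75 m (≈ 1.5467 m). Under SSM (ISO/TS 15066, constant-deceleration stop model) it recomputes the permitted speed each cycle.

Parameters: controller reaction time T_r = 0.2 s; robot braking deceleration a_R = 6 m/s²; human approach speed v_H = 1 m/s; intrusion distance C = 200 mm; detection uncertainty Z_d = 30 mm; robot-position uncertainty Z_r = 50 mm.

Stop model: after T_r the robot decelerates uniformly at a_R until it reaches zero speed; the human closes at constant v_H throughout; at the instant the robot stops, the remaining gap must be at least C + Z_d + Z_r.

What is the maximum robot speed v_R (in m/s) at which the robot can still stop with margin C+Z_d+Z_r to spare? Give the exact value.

at the boundary: (1/12)·v² + (11/30)·v + (-16/15) = 0
  disc = (11/30)² − 4·(1/12)·(-16/15) = 49/100 ; √disc = 7/10
  v_R = (−(11/30) + 7/10) / (2·(1/12)) = 2 m/s
check:
braking lasts T_s = 2/6 = 0.3333 s
robot covers v_R·T_r = 2.0000·0.2000 = 0.4000 m before braking
robot under decel: 2.0000²/(2·6.0000) = 0.3333 m
human closes 1.0000·0.5333 = 0.5333 m
C+Z_d+Z_r = 0.2000+0.0300+0.0500 = 0.2800 m
sum ≈ 0.4000+0.3333+0.5333+0.2800 ≈ 1.5467 m = S ✓

v_R_max = 2 m/s = 2.0000 m/s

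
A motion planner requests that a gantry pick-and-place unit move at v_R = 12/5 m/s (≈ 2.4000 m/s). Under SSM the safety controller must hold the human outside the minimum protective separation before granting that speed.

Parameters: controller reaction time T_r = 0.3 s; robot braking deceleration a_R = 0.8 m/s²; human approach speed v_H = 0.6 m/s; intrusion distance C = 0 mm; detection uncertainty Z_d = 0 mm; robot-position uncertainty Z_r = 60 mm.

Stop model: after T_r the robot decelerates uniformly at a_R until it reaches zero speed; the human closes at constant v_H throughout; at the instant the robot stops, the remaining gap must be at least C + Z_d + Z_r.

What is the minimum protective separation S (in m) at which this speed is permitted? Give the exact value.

T_s = v_R/a_R = (12/5)/(4/5) = 3.0000 s
reaction-phase robot travel = 2.4000·0.3000 = 0.7200 m
braking distance = 2.4000²/(2·0.8000) = 3.6000 m
human over T_r+T_s: 0.6000·(0.3000+3.0000) = 1.9800 m
residual clearance needed = 0.0000+0.0000+0.0600 = 0.0600 m
S_min ≈ 0.7200+3.6000+1.9800+0.0600  ⇒  S_min = 159/25 m

S_min = 159/25 m = 6.3600 m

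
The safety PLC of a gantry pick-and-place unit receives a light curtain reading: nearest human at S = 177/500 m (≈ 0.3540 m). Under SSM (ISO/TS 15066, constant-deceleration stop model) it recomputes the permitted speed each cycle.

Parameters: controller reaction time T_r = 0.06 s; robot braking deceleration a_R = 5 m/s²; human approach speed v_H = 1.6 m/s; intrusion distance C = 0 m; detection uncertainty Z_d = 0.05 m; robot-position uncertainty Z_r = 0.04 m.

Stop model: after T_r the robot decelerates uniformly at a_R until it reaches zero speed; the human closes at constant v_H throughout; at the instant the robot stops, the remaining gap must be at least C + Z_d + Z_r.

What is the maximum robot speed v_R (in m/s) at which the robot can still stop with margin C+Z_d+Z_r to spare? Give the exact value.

v_R_max = 2/5 m/s = 0.4000 m/s

collect terms ⇒ (1/10)·v_R² + (19/50)·v_R + (-21/125) = 0
  disc = (19/50)² − 4·(1/10)·(-21/125) = 529/2500 ; √disc = 23/50
  v_R = (−(19/50) + 23/50) / (2·(1/10)) = 2/5 m/s
check:
stop time T_s = (2/5)/5 = 0.0800 s
robot covers v_R·T_r = 0.4000·0.0600 = 0.0240 m before braking
braking distance = 0.4000²/(2·5.0000) = 0.0160 m
human closes 1.6000·0.1400 = 0.2240 m
C+Z_d+Z_r = 0.0000+0.0500+0.0400 = 0.0900 m
sum ≈ 0.0240+0.0160+0.2240+0.0900 ≈ 0.3540 m = S ✓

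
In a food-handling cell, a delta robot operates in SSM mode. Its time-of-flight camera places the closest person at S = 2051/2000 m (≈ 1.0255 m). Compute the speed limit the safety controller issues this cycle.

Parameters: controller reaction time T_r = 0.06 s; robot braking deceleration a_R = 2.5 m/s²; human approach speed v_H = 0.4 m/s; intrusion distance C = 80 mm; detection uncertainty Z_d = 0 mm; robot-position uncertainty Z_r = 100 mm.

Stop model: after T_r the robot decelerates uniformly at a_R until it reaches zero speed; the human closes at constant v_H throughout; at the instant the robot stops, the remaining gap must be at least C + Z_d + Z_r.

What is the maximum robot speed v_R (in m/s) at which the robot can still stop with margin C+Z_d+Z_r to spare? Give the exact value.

quadratic (1/5)·v² + (11/50)·v + (-1643/2000) = 0
  disc = (11/50)² − 4·(1/5)·(-1643/2000) = 441/625 ; √disc = 21/25
  v_R = (−(11/50) + 21/25) / (2·(1/5)) = 31/20 m/s
check:
stop time T_s = (31/20)/(5/2) = 0.6200 s
reaction-phase robot travel = 1.5500·0.0600 = 0.0930 m
robot covers 1.5500·0.6200 − ½·2.5000·0.6200² = 0.4805 m while stopping
human closes 0.4000·0.6800 = 0.2720 m
residual clearance needed = 0.0800+0.0000+0.1000 = 0.1800 m
sum ≈ 0.0930+0.4805+0.2720+0.1800 ≈ 1.0255 m = S ✓

v_R_max = 31/20 m/s = 1.5500 m/s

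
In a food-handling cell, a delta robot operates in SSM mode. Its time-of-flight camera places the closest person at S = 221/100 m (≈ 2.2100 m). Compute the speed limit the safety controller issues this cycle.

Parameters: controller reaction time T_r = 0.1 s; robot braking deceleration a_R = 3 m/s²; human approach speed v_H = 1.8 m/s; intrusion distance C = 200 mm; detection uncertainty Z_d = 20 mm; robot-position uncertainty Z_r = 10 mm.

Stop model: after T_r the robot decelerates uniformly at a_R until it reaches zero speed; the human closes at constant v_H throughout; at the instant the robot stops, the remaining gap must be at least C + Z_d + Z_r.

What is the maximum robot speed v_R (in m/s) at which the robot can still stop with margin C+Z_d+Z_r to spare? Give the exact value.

at the boundary: (1/6)·v² + (7/10)·v + (-9/5) = 0
  disc = (7/10)² − 4·(1/6)·(-9/5) = 169/100 ; √disc = 13/10
  v_R = (−(7/10) + 13/10) / (2·(1/6)) = 9/5 m/s
check:
stop time T_s = (9/5)/3 = 0.6000 s
robot covers v_R·T_r = 1.8000·0.1000 = 0.1800 m before braking
robot under decel: 1.8000²/(2·3.0000) = 0.5400 m
human closes 1.8000·0.7000 = 1.2600 m
C+Z_d+Z_r = 0.2000+0.0200+0.0100 = 0.2300 m
sum ≈ 0.1800+0.5400+1.2600+0.2300 ≈ 2.2100 m = S ✓

v_R_max = 9/5 m/s = 1.8000 m/s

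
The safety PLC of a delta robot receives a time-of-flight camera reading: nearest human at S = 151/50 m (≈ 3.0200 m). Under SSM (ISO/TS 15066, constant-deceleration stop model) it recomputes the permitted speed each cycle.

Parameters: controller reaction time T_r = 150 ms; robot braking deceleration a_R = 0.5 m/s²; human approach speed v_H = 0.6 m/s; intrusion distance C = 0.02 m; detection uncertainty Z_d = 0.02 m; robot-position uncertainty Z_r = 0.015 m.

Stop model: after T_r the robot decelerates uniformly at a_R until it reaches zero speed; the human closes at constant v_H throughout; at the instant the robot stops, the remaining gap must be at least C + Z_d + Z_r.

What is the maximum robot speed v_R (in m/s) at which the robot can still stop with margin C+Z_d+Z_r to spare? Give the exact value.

v_R_max = 23/20 m/s = 1.1500 m/s

collect terms ⇒ (1)·v_R² + (27/20)·v_R + (-23/8) = 0
  disc = (27/20)² − 4·(1)·(-23/8) = 5329/400 ; √disc = 73/20
  v_R = (−(27/20) + 73/20) / (2·(1)) = 23/20 m/s
check:
T_s = v_R/a_R = (23/20)/(1/2) = 2.3000 s
robot covers v_R·T_r = 1.1500·0.1500 = 0.1725 m before braking
robot under decel: 1.1500²/(2·0.5000) = 1.3225 m
human over T_r+T_s: 0.6000·(0.1500+2.3000) = 1.4700 m
margins: 0.0200+0.0200+0.0150 = 0.0550 m
sum ≈ 0.1725+1.3225+1.4700+0.0550 ≈ 3.0200 m = S ✓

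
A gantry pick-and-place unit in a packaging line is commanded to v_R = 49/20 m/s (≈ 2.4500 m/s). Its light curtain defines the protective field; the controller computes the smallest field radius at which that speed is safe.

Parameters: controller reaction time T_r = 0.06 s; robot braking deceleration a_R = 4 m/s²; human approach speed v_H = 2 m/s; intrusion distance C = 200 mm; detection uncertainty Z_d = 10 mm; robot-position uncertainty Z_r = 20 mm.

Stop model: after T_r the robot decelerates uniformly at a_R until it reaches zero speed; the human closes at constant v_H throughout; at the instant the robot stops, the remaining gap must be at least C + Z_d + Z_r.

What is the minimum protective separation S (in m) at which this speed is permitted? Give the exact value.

S_min = 39557/16000 m = 2.4723 m

T_s = v_R/a_R = (49/20)/4 = 0.6125 s
reaction-phase robot travel = 2.4500·0.0600 = 0.1470 m
braking distance = 2.4500²/(2·4.0000) = 0.7503 m
human closes 2.0000·0.6725 = 1.3450 m
residual clearance needed = 0.2000+0.0100+0.0200 = 0.2300 m
S_min ≈ 0.1470+0.7503+1.3450+0.2300  ⇒  S_min = 39557/16000 m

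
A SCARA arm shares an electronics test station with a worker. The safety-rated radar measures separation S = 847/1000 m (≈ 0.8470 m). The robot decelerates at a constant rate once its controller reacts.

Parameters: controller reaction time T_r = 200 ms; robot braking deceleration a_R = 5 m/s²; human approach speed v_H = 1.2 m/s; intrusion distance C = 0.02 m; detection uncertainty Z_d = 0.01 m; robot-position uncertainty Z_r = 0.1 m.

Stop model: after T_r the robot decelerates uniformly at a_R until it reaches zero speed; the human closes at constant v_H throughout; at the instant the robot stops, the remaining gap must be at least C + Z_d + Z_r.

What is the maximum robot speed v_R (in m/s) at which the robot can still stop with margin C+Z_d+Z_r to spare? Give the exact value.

quadratic (1/10)·v² + (11/25)·v + (-477/1000) = 0
  disc = (11/25)² − 4·(1/10)·(-477/1000) = 961/2500 ; √disc = 31/50
  v_R = (−(11/25) + 31/50) / (2·(1/10)) = 9/10 m/s
check:
braking lasts T_s = (9/10)/5 = 0.1800 s
robot covers v_R·T_r = 0.9000·0.2000 = 0.1800 m before braking
braking distance = 0.9000²/(2·5.0000) = 0.0810 m
person approaches 1.2000·(0.2000+0.1800) = 0.4560 m
margins: 0.0200+0.0100+0.1000 = 0.1300 m
sum ≈ 0.1800+0.0810+0.4560+0.1300 ≈ 0.8470 m = S ✓

v_R_max = 9/10 m/s = 0.9000 m/s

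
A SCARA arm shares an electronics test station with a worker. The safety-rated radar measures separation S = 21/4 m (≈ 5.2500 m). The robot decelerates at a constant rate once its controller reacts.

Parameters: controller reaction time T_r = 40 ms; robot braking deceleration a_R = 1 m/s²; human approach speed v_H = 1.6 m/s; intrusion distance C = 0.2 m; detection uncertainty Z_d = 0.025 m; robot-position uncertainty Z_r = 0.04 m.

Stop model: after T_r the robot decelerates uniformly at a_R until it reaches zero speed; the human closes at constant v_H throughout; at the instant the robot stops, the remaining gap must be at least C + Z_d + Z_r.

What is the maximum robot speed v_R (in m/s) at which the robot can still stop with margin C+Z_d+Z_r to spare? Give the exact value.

v_R_max = 19/10 m/s = 1.9000 m/s

at the boundary: (1/2)·v² + (41/25)·v + (-4921/1000) = 0
  disc = (41/25)² − 4·(1/2)·(-4921/1000) = 31329/2500 ; √disc = 177/50
  v_R = (−(41/25) + 177/50) / (2·(1/2)) = 19/10 m/s
check:
stop time T_s = (19/10)/1 = 1.9000 s
reaction-phase robot travel = 1.9000·0.0400 = 0.0760 m
braking distance = 1.9000²/(2·1.0000) = 1.8050 m
human closes 1.6000·1.9400 = 3.1040 m
C+Z_d+Z_r = 0.2000+0.0250+0.0400 = 0.2650 m
sum ≈ 0.0760+1.8050+3.1040+0.2650 ≈ 5.2500 m = S ✓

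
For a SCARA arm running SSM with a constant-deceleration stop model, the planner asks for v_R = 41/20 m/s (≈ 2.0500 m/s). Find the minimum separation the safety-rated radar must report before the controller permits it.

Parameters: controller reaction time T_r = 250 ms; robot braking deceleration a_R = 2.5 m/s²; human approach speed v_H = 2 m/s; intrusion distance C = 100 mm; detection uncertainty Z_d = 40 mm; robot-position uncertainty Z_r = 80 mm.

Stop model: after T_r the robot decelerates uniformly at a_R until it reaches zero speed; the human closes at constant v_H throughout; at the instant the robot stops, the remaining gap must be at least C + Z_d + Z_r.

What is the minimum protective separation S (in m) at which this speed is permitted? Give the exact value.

T_s = v_R/a_R = (41/20)/(5/2) = 0.8200 s
robot covers v_R·T_r = 2.0500·0.2500 = 0.5125 m before braking
robot under decel: 2.0500²/(2·2.5000) = 0.8405 m
human over T_r+T_s: 2.0000·(0.2500+0.8200) = 2.1400 m
residual clearance needed = 0.1000+0.0400+0.0800 = 0.2200 m
S_min ≈ 0.5125+0.8405+2.1400+0.2200  ⇒  S_min = 3713/1000 m

S_min = 3713/1000 m = 3.7130 m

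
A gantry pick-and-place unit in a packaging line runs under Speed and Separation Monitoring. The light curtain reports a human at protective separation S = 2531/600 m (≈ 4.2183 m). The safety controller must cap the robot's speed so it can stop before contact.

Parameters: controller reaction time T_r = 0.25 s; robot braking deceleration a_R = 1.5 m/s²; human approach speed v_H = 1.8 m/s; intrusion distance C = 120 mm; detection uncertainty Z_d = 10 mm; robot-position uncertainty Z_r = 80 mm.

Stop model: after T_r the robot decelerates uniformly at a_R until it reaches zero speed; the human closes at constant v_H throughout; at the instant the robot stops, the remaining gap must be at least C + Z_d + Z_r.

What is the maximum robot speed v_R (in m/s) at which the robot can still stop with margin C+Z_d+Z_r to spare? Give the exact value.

quadratic (1/3)·v² + (29/20)·v + (-427/120) = 0
  disc = (29/20)² − 4·(1/3)·(-427/120) = 24649/3600 ; √disc = 157/60
  v_R = (−(29/20) + 157/60) / (2·(1/3)) = 7/4 m/s
check:
stop time T_s = (7/4)/(3/2) = 1.1667 s
reaction-phase robot travel = 1.7500·0.2500 = 0.4375 m
braking distance = 1.7500²/(2·1.5000) = 1.0208 m
person approaches 1.8000·(0.2500+1.1667) = 2.5500 m
C+Z_d+Z_r = 0.1200+0.0100+0.0800 = 0.2100 m
sum ≈ 0.4375+1.0208+2.5500+0.2100 ≈ 4.2183 m = S ✓

v_R_max = 7/4 m/s = 1.7500 m/s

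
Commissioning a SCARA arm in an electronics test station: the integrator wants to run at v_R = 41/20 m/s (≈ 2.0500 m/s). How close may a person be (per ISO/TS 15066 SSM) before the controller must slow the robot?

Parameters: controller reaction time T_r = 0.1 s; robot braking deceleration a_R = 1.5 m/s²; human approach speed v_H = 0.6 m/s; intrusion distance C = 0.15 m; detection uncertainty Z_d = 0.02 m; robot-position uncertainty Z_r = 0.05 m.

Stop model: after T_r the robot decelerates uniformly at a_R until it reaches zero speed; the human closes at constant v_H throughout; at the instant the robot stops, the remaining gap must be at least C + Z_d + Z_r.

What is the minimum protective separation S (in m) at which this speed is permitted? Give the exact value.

S_min = 3247/1200 m = 2.7058 m

T_s = v_R/a_R = (41/20)/(3/2) = 1.3667 s
reaction-phase robot travel = 2.0500·0.1000 = 0.2050 m
braking distance = 2.0500²/(2·1.5000) = 1.4008 m
human over T_r+T_s: 0.6000·(0.1000+1.3667) = 0.8800 m
margins: 0.1500+0.0200+0.0500 = 0.2200 m
S_min ≈ 0.2050+1.4008+0.8800+0.2200  ⇒  S_min = 3247/1200 m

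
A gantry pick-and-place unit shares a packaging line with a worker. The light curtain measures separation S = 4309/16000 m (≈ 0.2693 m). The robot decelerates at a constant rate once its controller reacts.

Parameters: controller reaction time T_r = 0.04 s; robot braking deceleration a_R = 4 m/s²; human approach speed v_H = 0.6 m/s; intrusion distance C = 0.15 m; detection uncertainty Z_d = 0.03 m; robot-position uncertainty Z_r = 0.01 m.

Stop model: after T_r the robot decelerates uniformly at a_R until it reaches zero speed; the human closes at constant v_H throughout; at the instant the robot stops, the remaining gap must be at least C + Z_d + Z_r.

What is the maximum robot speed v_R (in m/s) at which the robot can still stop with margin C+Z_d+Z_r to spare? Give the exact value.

collect terms ⇒ (1/8)·v_R² + (19/100)·v_R + (-177/3200) = 0
  disc = (19/100)² − 4·(1/8)·(-177/3200) = 10201/160000 ; √disc = 101/400
  v_R = (−(19/100) + 101/400) / (2·(1/8)) = 1/4 m/s
check:
braking lasts T_s = (1/4)/4 = 0.0625 s
reaction-phase robot travel = 0.2500·0.0400 = 0.0100 m
robot under decel: 0.2500²/(2·4.0000) = 0.0078 m
human over T_r+T_s: 0.6000·(0.0400+0.0625) = 0.0615 m
C+Z_d+Z_r = 0.1500+0.0300+0.0100 = 0.1900 m
sum ≈ 0.0100+0.0078+0.0615+0.1900 ≈ 0.2693 m = S ✓

v_R_max = 1/4 m/s = 0.2500 m/s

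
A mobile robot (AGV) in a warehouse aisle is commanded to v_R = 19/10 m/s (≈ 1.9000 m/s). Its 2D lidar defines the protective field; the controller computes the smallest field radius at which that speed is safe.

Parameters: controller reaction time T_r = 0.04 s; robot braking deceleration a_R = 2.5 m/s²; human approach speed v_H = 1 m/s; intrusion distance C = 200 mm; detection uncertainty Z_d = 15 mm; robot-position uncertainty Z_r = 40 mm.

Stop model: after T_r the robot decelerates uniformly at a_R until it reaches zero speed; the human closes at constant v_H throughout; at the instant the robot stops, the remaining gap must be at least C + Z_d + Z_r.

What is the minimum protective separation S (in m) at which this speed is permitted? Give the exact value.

T_s = v_R/a_R = (19/10)/(5/2) = 0.7600 s
reaction-phase robot travel = 1.9000·0.0400 = 0.0760 m
robot under decel: 1.9000²/(2·2.5000) = 0.7220 m
human over T_r+T_s: 1.0000·(0.0400+0.7600) = 0.8000 m
margins: 0.2000+0.0150+0.0400 = 0.2550 m
S_min ≈ 0.0760+0.7220+0.8000+0.2550  ⇒  S_min = 1853/1000 m

S_min = 1853/1000 m = 1.8530 m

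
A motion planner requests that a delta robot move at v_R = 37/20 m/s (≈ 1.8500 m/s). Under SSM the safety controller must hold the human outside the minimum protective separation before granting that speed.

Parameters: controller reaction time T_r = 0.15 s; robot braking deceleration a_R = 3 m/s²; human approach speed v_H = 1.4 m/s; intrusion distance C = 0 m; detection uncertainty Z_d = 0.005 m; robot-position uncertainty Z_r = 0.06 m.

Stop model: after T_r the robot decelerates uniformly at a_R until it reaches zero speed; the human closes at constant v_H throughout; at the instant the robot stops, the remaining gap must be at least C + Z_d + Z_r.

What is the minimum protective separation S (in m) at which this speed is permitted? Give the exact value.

stop time T_s = (37/20)/3 = 0.6167 s
robot in T_r: 1.8500·0.1500 = 0.2775 m
robot under decel: 1.8500²/(2·3.0000) = 0.5704 m
human closes 1.4000·0.7667 = 1.0733 m
margins: 0.0000+0.0050+0.0600 = 0.0650 m
S_min ≈ 0.2775+0.5704+1.0733+0.0650  ⇒  S_min = 1589/800 m

S_min = 1589/800 m = 1.9863 m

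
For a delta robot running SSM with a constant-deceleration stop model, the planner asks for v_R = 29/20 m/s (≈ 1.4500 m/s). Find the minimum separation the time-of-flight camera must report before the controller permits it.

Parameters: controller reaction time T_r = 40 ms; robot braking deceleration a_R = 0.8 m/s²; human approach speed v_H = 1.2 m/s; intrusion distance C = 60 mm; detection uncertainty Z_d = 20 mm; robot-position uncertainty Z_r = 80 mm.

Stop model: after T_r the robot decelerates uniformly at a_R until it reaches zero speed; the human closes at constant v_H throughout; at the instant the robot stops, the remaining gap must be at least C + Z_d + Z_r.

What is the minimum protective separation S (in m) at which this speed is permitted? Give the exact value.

T_s = v_R/a_R = (29/20)/(4/5) = 1.8125 s
robot in T_r: 1.4500·0.0400 = 0.0580 m
robot covers 1.4500·1.8125 − ½·0.8000·1.8125² = 1.3141 m while stopping
person approaches 1.2000·(0.0400+1.8125) = 2.2230 m
C+Z_d+Z_r = 0.0600+0.0200+0.0800 = 0.1600 m
S_min ≈ 0.0580+1.3141+2.2230+0.1600  ⇒  S_min = 60081/16000 m

S_min = 60081/16000 m = 3.7551 m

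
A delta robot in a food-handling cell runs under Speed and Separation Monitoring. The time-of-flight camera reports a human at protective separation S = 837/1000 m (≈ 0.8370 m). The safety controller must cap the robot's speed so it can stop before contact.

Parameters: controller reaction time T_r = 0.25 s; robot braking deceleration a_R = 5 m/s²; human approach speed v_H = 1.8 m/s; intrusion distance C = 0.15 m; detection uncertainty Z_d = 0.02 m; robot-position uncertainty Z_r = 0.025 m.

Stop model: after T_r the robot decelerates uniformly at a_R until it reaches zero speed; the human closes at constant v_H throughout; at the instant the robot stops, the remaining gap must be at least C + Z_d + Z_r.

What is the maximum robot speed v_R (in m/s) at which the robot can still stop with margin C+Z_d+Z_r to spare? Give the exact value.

at the boundary: (1/10)·v² + (61/100)·v + (-24/125) = 0
  disc = (61/100)² − 4·(1/10)·(-24/125) = 4489/10000 ; √disc = 67/100
  v_R = (−(61/100) + 67/100) / (2·(1/10)) = 3/10 m/s
check:
stop time T_s = (3/10)/5 = 0.0600 s
robot covers v_R·T_r = 0.3000·0.2500 = 0.0750 m before braking
braking distance = 0.3000²/(2·5.0000) = 0.0090 m
person approaches 1.8000·(0.2500+0.0600) = 0.5580 m
margins: 0.1500+0.0200+0.0250 = 0.1950 m
sum ≈ 0.0750+0.0090+0.5580+0.1950 ≈ 0.8370 m = S ✓

v_R_max = 3/10 m/s = 0.3000 m/s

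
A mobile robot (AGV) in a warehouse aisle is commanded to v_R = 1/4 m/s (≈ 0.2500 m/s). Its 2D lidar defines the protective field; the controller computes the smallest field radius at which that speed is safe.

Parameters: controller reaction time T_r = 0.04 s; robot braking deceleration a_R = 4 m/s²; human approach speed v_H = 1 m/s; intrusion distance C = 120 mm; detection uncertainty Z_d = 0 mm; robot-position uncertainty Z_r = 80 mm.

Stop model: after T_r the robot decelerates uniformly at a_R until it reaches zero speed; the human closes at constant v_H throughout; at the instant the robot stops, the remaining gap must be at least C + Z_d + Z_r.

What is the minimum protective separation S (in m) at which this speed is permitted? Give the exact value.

T_s = v_R/a_R = (1/4)/4 = 0.0625 s
robot covers v_R·T_r = 0.2500·0.0400 = 0.0100 m before braking
robot covers 0.2500·0.0625 − ½·4.0000·0.0625² = 0.0078 m while stopping
person approaches 1.0000·(0.0400+0.0625) = 0.1025 m
residual clearance needed = 0.1200+0.0000+0.0800 = 0.2000 m
S_min ≈ 0.0100+0.0078+0.1025+0.2000  ⇒  S_min = 41/128 m

S_min = 41/128 m = 0.3203 m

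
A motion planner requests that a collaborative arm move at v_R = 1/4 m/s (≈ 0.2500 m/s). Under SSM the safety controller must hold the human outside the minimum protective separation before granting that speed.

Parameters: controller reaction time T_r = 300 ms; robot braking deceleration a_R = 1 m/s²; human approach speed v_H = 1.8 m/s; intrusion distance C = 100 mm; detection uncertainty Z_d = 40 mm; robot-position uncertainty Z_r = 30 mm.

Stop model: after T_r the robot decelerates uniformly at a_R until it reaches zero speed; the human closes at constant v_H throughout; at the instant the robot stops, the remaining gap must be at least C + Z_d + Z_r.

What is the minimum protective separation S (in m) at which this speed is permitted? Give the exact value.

S_min = 1013/800 m = 1.2663 m

stop time T_s = (1/4)/1 = 0.2500 s
robot covers v_R·T_r = 0.2500·0.3000 = 0.0750 m before braking
robot covers 0.2500·0.2500 − ½·1.0000·0.2500² = 0.0312 m while stopping
person approaches 1.8000·(0.3000+0.2500) = 0.9900 m
residual clearance needed = 0.1000+0.0400+0.0300 = 0.1700 m
S_min ≈ 0.0750+0.0312+0.9900+0.1700  ⇒  S_min = 1013/800 m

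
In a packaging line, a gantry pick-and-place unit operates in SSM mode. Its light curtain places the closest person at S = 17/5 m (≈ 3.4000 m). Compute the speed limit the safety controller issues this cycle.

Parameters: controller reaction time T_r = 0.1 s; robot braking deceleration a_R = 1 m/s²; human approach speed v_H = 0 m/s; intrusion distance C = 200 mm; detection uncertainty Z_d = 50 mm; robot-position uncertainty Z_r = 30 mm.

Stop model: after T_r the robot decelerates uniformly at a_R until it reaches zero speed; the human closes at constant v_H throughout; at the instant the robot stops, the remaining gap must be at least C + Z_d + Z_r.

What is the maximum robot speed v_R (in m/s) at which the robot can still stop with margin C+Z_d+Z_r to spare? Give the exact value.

quadratic (1/2)·v² + (1/10)·v + (-78/25) = 0
  disc = (1/10)² − 4·(1/2)·(-78/25) = 25/4 ; √disc = 5/2
  v_R = (−(1/10) + 5/2) / (2·(1/2)) = 12/5 m/s
check:
stop time T_s = (12/5)/1 = 2.4000 s
reaction-phase robot travel = 2.4000·0.1000 = 0.2400 m
robot covers 2.4000·2.4000 − ½·1.0000·2.4000² = 2.8800 m while stopping
human closes 0.0000·2.5000 = 0.0000 m
C+Z_d+Z_r = 0.2000+0.0500+0.0300 = 0.2800 m
sum ≈ 0.2400+2.8800+0.0000+0.2800 ≈ 3.4000 m = S ✓

v_R_max = 12/5 m/s = 2.4000 m/s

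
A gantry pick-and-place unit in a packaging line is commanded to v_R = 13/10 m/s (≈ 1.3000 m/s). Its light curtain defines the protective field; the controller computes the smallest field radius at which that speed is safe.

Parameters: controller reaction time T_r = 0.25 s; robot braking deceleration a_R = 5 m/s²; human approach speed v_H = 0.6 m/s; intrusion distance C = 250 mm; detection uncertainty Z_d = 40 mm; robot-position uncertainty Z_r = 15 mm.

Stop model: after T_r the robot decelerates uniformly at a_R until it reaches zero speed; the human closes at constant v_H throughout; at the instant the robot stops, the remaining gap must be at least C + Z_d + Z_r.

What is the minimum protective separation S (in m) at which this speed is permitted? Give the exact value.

stop time T_s = (13/10)/5 = 0.2600 s
reaction-phase robot travel = 1.3000·0.2500 = 0.3250 m
braking distance = 1.3000²/(2·5.0000) = 0.1690 m
person approaches 0.6000·(0.2500+0.2600) = 0.3060 m
residual clearance needed = 0.2500+0.0400+0.0150 = 0.3050 m
S_min ≈ 0.3250+0.1690+0.3060+0.3050  ⇒  S_min = 221/200 m

S_min = 221/200 m = 1.1050 m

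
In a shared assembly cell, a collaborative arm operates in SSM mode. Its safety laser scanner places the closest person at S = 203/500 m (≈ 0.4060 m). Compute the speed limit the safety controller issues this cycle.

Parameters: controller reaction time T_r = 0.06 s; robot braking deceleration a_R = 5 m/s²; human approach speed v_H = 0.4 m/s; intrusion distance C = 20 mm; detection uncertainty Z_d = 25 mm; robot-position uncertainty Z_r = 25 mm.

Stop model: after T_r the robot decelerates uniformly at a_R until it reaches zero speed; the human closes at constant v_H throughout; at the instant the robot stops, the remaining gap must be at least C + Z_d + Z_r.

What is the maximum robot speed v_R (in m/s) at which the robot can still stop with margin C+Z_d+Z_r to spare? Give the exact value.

v_R_max = 6/5 m/s = 1.2000 m/s

collect terms ⇒ (1/10)·v_R² + (7/50)·v_R + (-39/125) = 0
  disc = (7/50)² − 4·(1/10)·(-39/125) = 361/2500 ; √disc = 19/50
  v_R = (−(7/50) + 19/50) / (2·(1/10)) = 6/5 m/s
check:
stop time T_s = (6/5)/5 = 0.2400 s
robot in T_r: 1.2000·0.0600 = 0.0720 m
robot covers 1.2000·0.2400 − ½·5.0000·0.2400² = 0.1440 m while stopping
human over T_r+T_s: 0.4000·(0.0600+0.2400) = 0.1200 m
residual clearance needed = 0.0200+0.0250+0.0250 = 0.0700 m
sum ≈ 0.0720+0.1440+0.1200+0.0700 ≈ 0.4060 m = S ✓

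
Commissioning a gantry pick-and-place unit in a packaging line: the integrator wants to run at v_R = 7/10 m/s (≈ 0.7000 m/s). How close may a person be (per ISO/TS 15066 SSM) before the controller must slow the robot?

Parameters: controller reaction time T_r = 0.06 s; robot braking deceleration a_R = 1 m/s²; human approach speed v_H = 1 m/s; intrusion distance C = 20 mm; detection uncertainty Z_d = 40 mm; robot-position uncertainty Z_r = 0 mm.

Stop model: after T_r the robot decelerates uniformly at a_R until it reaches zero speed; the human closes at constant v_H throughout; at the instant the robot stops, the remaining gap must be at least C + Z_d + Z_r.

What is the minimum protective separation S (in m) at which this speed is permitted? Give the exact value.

S_min = 1107/1000 m = 1.1070 m

stop time T_s = (7/10)/1 = 0.7000 s
reaction-phase robot travel = 0.7000·0.0600 = 0.0420 m
robot covers 0.7000·0.7000 − ½·1.0000·0.7000² = 0.2450 m while stopping
human over T_r+T_s: 1.0000·(0.0600+0.7000) = 0.7600 m
margins: 0.0200+0.0400+0.0000 = 0.0600 m
S_min ≈ 0.0420+0.2450+0.7600+0.0600  ⇒  S_min = 1107/1000 m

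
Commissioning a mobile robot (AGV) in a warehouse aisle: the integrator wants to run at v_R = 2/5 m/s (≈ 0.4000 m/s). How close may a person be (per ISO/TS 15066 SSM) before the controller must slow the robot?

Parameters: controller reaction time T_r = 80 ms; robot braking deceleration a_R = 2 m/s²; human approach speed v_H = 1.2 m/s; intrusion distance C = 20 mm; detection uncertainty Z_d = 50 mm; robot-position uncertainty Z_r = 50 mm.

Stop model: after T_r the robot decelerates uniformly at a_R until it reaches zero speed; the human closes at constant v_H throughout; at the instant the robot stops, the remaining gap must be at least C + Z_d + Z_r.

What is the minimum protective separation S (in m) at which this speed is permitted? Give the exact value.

stop time T_s = (2/5)/2 = 0.2000 s
robot in T_r: 0.4000·0.0800 = 0.0320 m
robot under decel: 0.4000²/(2·2.0000) = 0.0400 m
human closes 1.2000·0.2800 = 0.3360 m
residual clearance needed = 0.0200+0.0500+0.0500 = 0.1200 m
S_min ≈ 0.0320+0.0400+0.3360+0.1200  ⇒  S_min = 66/125 m

S_min = 66/125 m = 0.5280 m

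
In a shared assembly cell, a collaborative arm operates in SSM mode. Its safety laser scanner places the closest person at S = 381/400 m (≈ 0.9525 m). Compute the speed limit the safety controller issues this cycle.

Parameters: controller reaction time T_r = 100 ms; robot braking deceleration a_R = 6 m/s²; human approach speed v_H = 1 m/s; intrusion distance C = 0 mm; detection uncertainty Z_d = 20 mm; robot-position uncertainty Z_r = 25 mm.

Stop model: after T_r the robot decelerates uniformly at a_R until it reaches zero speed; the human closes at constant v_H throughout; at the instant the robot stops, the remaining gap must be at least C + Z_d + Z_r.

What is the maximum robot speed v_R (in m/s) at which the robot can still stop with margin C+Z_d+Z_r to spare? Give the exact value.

at the boundary: (1/12)·v² + (4/15)·v + (-323/400) = 0
  disc = (4/15)² − 4·(1/12)·(-323/400) = 49/144 ; √disc = 7/12
  v_R = (−(4/15) + 7/12) / (2·(1/12)) = 19/10 m/s
check:
braking lasts T_s = (19/10)/6 = 0.3167 s
reaction-phase robot travel = 1.9000·0.1000 = 0.1900 m
braking distance = 1.9000²/(2·6.0000) = 0.3008 m
human closes 1.0000·0.4167 = 0.4167 m
C+Z_d+Z_r = 0.0000+0.0200+0.0250 = 0.0450 m
sum ≈ 0.1900+0.3008+0.4167+0.0450 ≈ 0.9525 m = S ✓

v_R_max = 19/10 m/s = 1.9000 m/s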